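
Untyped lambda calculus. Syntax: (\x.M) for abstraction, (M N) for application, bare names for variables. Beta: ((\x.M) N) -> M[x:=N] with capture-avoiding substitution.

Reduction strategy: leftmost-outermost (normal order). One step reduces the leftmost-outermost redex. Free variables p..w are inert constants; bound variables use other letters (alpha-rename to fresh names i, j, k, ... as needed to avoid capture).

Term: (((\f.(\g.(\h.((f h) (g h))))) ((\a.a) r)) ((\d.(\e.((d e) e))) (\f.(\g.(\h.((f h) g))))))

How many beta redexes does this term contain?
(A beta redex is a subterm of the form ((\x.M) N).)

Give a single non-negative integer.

Answer: 3

Derivation:
Term: (((\f.(\g.(\h.((f h) (g h))))) ((\a.a) r)) ((\d.(\e.((d e) e))) (\f.(\g.(\h.((f h) g))))))
  Redex: ((\f.(\g.(\h.((f h) (g h))))) ((\a.a) r))
  Redex: ((\a.a) r)
  Redex: ((\d.(\e.((d e) e))) (\f.(\g.(\h.((f h) g)))))
Total redexes: 3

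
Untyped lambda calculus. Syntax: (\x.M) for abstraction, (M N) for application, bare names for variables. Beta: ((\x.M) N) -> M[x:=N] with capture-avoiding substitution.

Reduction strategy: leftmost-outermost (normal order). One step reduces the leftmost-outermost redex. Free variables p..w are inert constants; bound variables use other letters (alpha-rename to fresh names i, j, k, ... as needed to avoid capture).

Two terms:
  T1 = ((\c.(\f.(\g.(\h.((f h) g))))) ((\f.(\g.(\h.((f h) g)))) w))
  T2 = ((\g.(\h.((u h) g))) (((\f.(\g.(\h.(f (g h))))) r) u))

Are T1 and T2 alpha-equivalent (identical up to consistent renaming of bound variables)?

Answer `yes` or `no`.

Answer: no

Derivation:
Term 1: ((\c.(\f.(\g.(\h.((f h) g))))) ((\f.(\g.(\h.((f h) g)))) w))
Term 2: ((\g.(\h.((u h) g))) (((\f.(\g.(\h.(f (g h))))) r) u))
Alpha-equivalence: compare structure up to binder renaming.
Result: False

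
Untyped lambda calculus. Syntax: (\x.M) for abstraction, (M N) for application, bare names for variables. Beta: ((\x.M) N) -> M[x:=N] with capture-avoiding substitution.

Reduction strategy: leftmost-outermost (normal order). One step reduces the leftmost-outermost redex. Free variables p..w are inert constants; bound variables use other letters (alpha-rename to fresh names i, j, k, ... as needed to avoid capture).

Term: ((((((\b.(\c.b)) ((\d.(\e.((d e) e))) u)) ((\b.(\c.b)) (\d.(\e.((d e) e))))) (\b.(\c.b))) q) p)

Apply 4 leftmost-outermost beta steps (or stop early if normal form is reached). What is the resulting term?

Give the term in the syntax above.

Answer: ((((u (\b.(\c.b))) (\b.(\c.b))) q) p)

Derivation:
Step 0: ((((((\b.(\c.b)) ((\d.(\e.((d e) e))) u)) ((\b.(\c.b)) (\d.(\e.((d e) e))))) (\b.(\c.b))) q) p)
Step 1: (((((\c.((\d.(\e.((d e) e))) u)) ((\b.(\c.b)) (\d.(\e.((d e) e))))) (\b.(\c.b))) q) p)
Step 2: (((((\d.(\e.((d e) e))) u) (\b.(\c.b))) q) p)
Step 3: ((((\e.((u e) e)) (\b.(\c.b))) q) p)
Step 4: ((((u (\b.(\c.b))) (\b.(\c.b))) q) p)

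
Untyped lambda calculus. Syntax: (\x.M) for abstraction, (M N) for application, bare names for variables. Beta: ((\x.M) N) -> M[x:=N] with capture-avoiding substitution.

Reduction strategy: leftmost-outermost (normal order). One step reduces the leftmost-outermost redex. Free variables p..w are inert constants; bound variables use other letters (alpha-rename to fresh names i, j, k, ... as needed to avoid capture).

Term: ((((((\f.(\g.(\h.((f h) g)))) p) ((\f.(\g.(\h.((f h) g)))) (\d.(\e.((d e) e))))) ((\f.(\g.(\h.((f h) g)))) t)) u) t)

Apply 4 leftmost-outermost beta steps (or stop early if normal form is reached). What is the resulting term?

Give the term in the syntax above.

Step 0: ((((((\f.(\g.(\h.((f h) g)))) p) ((\f.(\g.(\h.((f h) g)))) (\d.(\e.((d e) e))))) ((\f.(\g.(\h.((f h) g)))) t)) u) t)
Step 1: (((((\g.(\h.((p h) g))) ((\f.(\g.(\h.((f h) g)))) (\d.(\e.((d e) e))))) ((\f.(\g.(\h.((f h) g)))) t)) u) t)
Step 2: ((((\h.((p h) ((\f.(\g.(\h.((f h) g)))) (\d.(\e.((d e) e)))))) ((\f.(\g.(\h.((f h) g)))) t)) u) t)
Step 3: ((((p ((\f.(\g.(\h.((f h) g)))) t)) ((\f.(\g.(\h.((f h) g)))) (\d.(\e.((d e) e))))) u) t)
Step 4: ((((p (\g.(\h.((t h) g)))) ((\f.(\g.(\h.((f h) g)))) (\d.(\e.((d e) e))))) u) t)

Answer: ((((p (\g.(\h.((t h) g)))) ((\f.(\g.(\h.((f h) g)))) (\d.(\e.((d e) e))))) u) t)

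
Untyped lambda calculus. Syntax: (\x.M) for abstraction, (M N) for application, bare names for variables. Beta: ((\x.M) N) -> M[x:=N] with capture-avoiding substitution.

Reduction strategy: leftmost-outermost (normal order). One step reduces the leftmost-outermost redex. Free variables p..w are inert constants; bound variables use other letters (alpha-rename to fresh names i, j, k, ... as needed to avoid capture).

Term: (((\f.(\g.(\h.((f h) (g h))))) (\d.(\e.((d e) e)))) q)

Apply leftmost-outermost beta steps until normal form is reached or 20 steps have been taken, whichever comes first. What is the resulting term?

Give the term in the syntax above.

Answer: (\h.((h (q h)) (q h)))

Derivation:
Step 0: (((\f.(\g.(\h.((f h) (g h))))) (\d.(\e.((d e) e)))) q)
Step 1: ((\g.(\h.(((\d.(\e.((d e) e))) h) (g h)))) q)
Step 2: (\h.(((\d.(\e.((d e) e))) h) (q h)))
Step 3: (\h.((\e.((h e) e)) (q h)))
Step 4: (\h.((h (q h)) (q h)))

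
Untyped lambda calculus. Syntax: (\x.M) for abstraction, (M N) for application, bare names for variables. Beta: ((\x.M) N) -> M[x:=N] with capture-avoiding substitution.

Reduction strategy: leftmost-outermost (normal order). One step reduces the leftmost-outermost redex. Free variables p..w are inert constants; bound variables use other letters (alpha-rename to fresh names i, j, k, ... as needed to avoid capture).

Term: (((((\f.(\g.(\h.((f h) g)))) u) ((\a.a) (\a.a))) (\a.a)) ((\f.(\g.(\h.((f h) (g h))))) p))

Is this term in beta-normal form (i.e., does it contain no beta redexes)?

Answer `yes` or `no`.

Term: (((((\f.(\g.(\h.((f h) g)))) u) ((\a.a) (\a.a))) (\a.a)) ((\f.(\g.(\h.((f h) (g h))))) p))
Found 3 beta redex(es).

Answer: no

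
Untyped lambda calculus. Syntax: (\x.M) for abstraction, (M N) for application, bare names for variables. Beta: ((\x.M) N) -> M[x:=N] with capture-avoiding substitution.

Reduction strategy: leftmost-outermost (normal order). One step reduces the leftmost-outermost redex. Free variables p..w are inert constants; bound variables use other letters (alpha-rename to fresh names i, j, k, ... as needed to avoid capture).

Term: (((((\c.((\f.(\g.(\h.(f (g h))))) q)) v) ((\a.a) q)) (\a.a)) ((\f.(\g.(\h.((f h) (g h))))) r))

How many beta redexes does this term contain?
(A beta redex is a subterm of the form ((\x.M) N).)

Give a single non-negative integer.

Answer: 4

Derivation:
Term: (((((\c.((\f.(\g.(\h.(f (g h))))) q)) v) ((\a.a) q)) (\a.a)) ((\f.(\g.(\h.((f h) (g h))))) r))
  Redex: ((\c.((\f.(\g.(\h.(f (g h))))) q)) v)
  Redex: ((\f.(\g.(\h.(f (g h))))) q)
  Redex: ((\a.a) q)
  Redex: ((\f.(\g.(\h.((f h) (g h))))) r)
Total redexes: 4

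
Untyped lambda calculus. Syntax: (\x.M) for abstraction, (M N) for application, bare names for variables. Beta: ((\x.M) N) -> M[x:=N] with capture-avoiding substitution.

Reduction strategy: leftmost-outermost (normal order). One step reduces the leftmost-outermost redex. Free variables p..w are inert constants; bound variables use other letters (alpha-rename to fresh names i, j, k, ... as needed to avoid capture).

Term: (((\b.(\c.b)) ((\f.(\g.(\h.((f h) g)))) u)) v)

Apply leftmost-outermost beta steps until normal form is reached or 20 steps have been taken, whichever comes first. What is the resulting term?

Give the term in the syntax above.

Answer: (\g.(\h.((u h) g)))

Derivation:
Step 0: (((\b.(\c.b)) ((\f.(\g.(\h.((f h) g)))) u)) v)
Step 1: ((\c.((\f.(\g.(\h.((f h) g)))) u)) v)
Step 2: ((\f.(\g.(\h.((f h) g)))) u)
Step 3: (\g.(\h.((u h) g)))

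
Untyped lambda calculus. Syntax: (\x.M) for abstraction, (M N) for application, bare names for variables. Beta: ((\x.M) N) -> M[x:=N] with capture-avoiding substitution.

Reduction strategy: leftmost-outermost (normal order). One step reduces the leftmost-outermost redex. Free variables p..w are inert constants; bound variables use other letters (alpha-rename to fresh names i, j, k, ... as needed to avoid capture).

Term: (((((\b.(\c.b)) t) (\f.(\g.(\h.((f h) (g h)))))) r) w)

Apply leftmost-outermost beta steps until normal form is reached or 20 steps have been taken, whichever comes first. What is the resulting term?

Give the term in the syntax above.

Step 0: (((((\b.(\c.b)) t) (\f.(\g.(\h.((f h) (g h)))))) r) w)
Step 1: ((((\c.t) (\f.(\g.(\h.((f h) (g h)))))) r) w)
Step 2: ((t r) w)

Answer: ((t r) w)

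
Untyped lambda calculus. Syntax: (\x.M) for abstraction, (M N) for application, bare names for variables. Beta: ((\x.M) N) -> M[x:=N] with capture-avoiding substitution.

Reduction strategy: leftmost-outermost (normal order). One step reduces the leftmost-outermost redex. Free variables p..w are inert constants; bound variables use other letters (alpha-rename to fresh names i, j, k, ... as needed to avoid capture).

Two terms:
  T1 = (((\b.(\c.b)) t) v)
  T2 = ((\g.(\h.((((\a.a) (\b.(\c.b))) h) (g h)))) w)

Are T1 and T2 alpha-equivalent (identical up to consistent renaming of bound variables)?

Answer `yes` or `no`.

Term 1: (((\b.(\c.b)) t) v)
Term 2: ((\g.(\h.((((\a.a) (\b.(\c.b))) h) (g h)))) w)
Alpha-equivalence: compare structure up to binder renaming.
Result: False

Answer: no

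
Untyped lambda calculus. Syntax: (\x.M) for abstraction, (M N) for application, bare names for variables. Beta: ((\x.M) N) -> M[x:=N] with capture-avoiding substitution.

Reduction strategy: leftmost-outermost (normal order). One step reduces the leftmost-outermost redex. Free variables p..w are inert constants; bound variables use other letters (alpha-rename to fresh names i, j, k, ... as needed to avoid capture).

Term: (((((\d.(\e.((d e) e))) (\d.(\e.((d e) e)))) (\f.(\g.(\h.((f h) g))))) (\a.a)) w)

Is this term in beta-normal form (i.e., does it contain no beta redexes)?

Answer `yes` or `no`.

Answer: no

Derivation:
Term: (((((\d.(\e.((d e) e))) (\d.(\e.((d e) e)))) (\f.(\g.(\h.((f h) g))))) (\a.a)) w)
Found 1 beta redex(es).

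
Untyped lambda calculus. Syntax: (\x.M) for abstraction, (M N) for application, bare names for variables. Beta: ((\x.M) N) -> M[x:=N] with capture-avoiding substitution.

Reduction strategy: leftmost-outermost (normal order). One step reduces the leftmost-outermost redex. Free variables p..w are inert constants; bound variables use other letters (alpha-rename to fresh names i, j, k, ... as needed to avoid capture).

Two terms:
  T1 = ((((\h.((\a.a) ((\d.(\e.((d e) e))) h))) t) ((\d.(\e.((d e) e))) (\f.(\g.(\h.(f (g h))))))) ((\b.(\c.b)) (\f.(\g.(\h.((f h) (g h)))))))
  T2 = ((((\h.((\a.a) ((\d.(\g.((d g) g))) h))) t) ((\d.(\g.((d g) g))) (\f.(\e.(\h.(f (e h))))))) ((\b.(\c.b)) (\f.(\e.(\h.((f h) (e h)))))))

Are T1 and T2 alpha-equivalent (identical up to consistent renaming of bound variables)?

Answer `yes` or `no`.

Answer: yes

Derivation:
Term 1: ((((\h.((\a.a) ((\d.(\e.((d e) e))) h))) t) ((\d.(\e.((d e) e))) (\f.(\g.(\h.(f (g h))))))) ((\b.(\c.b)) (\f.(\g.(\h.((f h) (g h)))))))
Term 2: ((((\h.((\a.a) ((\d.(\g.((d g) g))) h))) t) ((\d.(\g.((d g) g))) (\f.(\e.(\h.(f (e h))))))) ((\b.(\c.b)) (\f.(\e.(\h.((f h) (e h)))))))
Alpha-equivalence: compare structure up to binder renaming.
Result: True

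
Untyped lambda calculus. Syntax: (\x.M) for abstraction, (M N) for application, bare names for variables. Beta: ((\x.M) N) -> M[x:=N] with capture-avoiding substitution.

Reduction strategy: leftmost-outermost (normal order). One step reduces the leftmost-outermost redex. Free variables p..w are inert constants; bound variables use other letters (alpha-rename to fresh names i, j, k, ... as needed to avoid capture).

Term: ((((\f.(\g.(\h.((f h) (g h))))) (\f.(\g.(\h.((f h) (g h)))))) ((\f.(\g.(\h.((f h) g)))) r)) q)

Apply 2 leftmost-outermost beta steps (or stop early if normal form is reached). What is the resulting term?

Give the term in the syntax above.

Step 0: ((((\f.(\g.(\h.((f h) (g h))))) (\f.(\g.(\h.((f h) (g h)))))) ((\f.(\g.(\h.((f h) g)))) r)) q)
Step 1: (((\g.(\h.(((\f.(\g.(\h.((f h) (g h))))) h) (g h)))) ((\f.(\g.(\h.((f h) g)))) r)) q)
Step 2: ((\h.(((\f.(\g.(\h.((f h) (g h))))) h) (((\f.(\g.(\h.((f h) g)))) r) h))) q)

Answer: ((\h.(((\f.(\g.(\h.((f h) (g h))))) h) (((\f.(\g.(\h.((f h) g)))) r) h))) q)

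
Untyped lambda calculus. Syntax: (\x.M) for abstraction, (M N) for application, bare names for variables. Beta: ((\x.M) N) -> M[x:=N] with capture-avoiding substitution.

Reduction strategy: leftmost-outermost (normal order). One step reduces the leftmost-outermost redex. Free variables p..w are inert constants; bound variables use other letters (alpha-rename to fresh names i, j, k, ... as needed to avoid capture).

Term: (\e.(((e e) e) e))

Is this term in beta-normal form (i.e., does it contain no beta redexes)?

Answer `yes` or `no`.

Answer: yes

Derivation:
Term: (\e.(((e e) e) e))
No beta redexes found.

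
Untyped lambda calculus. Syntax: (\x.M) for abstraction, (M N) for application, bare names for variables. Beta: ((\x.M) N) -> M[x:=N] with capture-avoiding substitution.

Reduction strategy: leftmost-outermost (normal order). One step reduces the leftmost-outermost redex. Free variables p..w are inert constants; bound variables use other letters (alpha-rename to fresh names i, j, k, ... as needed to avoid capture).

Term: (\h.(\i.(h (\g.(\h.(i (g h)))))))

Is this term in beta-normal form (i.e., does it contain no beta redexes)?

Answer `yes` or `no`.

Term: (\h.(\i.(h (\g.(\h.(i (g h)))))))
No beta redexes found.

Answer: yes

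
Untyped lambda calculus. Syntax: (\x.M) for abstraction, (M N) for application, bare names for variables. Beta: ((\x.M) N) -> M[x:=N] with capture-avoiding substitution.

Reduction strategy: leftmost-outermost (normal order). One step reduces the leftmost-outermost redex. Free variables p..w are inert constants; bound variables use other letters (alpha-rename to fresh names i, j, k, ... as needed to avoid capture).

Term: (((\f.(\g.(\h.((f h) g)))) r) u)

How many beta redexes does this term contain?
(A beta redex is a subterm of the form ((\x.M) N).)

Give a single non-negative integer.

Answer: 1

Derivation:
Term: (((\f.(\g.(\h.((f h) g)))) r) u)
  Redex: ((\f.(\g.(\h.((f h) g)))) r)
Total redexes: 1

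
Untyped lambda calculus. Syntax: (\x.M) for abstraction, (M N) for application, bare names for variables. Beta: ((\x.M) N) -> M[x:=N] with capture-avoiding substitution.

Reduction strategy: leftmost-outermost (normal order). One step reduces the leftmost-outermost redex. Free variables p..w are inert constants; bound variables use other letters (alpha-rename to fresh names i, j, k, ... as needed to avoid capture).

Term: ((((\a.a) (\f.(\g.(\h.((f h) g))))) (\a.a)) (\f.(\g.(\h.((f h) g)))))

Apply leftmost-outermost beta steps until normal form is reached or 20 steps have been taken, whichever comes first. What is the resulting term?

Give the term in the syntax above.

Step 0: ((((\a.a) (\f.(\g.(\h.((f h) g))))) (\a.a)) (\f.(\g.(\h.((f h) g)))))
Step 1: (((\f.(\g.(\h.((f h) g)))) (\a.a)) (\f.(\g.(\h.((f h) g)))))
Step 2: ((\g.(\h.(((\a.a) h) g))) (\f.(\g.(\h.((f h) g)))))
Step 3: (\h.(((\a.a) h) (\f.(\g.(\h.((f h) g))))))
Step 4: (\h.(h (\f.(\g.(\h.((f h) g))))))

Answer: (\h.(h (\f.(\g.(\h.((f h) g))))))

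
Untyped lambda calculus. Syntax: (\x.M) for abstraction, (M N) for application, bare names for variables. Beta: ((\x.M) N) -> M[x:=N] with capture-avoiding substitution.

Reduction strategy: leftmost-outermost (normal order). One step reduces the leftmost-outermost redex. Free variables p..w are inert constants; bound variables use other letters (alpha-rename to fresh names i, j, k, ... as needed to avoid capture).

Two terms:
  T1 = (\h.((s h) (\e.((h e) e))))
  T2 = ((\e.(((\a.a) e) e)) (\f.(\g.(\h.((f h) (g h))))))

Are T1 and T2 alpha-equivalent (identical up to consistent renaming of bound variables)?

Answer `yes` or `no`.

Term 1: (\h.((s h) (\e.((h e) e))))
Term 2: ((\e.(((\a.a) e) e)) (\f.(\g.(\h.((f h) (g h))))))
Alpha-equivalence: compare structure up to binder renaming.
Result: False

Answer: no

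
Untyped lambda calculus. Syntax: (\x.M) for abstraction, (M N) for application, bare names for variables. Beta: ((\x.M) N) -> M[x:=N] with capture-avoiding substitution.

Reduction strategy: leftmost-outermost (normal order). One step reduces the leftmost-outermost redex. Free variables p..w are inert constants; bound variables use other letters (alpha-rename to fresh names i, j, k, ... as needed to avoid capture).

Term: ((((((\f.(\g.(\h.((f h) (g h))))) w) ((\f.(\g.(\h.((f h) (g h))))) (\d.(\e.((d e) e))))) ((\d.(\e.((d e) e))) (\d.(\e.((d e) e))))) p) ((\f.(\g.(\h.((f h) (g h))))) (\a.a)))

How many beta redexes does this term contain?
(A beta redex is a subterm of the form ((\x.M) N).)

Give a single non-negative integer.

Answer: 4

Derivation:
Term: ((((((\f.(\g.(\h.((f h) (g h))))) w) ((\f.(\g.(\h.((f h) (g h))))) (\d.(\e.((d e) e))))) ((\d.(\e.((d e) e))) (\d.(\e.((d e) e))))) p) ((\f.(\g.(\h.((f h) (g h))))) (\a.a)))
  Redex: ((\f.(\g.(\h.((f h) (g h))))) w)
  Redex: ((\f.(\g.(\h.((f h) (g h))))) (\d.(\e.((d e) e))))
  Redex: ((\d.(\e.((d e) e))) (\d.(\e.((d e) e))))
  Redex: ((\f.(\g.(\h.((f h) (g h))))) (\a.a))
Total redexes: 4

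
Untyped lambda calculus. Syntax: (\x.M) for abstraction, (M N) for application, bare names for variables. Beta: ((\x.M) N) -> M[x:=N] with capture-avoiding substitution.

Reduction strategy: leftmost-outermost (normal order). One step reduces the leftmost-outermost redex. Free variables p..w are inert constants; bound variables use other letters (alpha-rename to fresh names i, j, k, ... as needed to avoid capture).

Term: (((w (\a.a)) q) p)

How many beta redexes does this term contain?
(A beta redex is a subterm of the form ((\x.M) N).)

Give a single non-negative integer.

Term: (((w (\a.a)) q) p)
  (no redexes)
Total redexes: 0

Answer: 0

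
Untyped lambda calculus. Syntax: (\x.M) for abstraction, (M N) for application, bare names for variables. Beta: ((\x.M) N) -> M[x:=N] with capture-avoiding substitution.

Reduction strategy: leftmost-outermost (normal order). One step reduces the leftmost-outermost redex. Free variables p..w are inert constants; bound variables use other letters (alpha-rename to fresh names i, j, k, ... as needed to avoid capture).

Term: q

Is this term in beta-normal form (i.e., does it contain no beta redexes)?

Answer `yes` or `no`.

Term: q
No beta redexes found.

Answer: yes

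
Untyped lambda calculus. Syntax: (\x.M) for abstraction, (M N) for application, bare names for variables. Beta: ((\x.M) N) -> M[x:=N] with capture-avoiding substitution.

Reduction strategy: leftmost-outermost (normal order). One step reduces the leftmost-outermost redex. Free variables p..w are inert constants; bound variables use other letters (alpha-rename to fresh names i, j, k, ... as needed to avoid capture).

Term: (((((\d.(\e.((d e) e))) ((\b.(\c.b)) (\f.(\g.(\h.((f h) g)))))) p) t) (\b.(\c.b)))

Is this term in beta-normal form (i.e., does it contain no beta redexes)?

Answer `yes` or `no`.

Term: (((((\d.(\e.((d e) e))) ((\b.(\c.b)) (\f.(\g.(\h.((f h) g)))))) p) t) (\b.(\c.b)))
Found 2 beta redex(es).

Answer: no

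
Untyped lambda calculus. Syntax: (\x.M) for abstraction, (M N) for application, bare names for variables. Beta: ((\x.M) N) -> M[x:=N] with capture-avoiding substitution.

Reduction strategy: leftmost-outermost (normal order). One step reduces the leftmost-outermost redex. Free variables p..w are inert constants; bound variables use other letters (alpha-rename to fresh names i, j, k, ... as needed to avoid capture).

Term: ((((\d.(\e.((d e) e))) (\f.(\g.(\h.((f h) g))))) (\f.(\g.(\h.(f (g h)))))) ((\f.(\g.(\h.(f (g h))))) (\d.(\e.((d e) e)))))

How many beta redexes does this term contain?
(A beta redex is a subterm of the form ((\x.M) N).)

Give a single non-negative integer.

Term: ((((\d.(\e.((d e) e))) (\f.(\g.(\h.((f h) g))))) (\f.(\g.(\h.(f (g h)))))) ((\f.(\g.(\h.(f (g h))))) (\d.(\e.((d e) e)))))
  Redex: ((\d.(\e.((d e) e))) (\f.(\g.(\h.((f h) g)))))
  Redex: ((\f.(\g.(\h.(f (g h))))) (\d.(\e.((d e) e))))
Total redexes: 2

Answer: 2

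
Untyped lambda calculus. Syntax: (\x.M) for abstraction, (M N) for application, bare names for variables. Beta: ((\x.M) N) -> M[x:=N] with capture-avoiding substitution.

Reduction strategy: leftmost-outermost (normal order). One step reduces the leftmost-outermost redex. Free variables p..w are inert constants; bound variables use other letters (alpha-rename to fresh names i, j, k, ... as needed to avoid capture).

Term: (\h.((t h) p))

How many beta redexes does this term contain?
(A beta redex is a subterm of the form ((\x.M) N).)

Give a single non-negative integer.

Answer: 0

Derivation:
Term: (\h.((t h) p))
  (no redexes)
Total redexes: 0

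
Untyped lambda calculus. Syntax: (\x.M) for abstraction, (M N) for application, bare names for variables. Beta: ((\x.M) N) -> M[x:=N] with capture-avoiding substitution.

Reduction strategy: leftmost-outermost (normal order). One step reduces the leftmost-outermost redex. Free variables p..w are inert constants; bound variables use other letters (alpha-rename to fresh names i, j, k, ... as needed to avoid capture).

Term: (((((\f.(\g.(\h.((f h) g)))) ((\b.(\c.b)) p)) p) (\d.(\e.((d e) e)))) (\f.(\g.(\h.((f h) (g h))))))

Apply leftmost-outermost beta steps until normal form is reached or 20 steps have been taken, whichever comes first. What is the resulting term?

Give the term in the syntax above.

Step 0: (((((\f.(\g.(\h.((f h) g)))) ((\b.(\c.b)) p)) p) (\d.(\e.((d e) e)))) (\f.(\g.(\h.((f h) (g h))))))
Step 1: ((((\g.(\h.((((\b.(\c.b)) p) h) g))) p) (\d.(\e.((d e) e)))) (\f.(\g.(\h.((f h) (g h))))))
Step 2: (((\h.((((\b.(\c.b)) p) h) p)) (\d.(\e.((d e) e)))) (\f.(\g.(\h.((f h) (g h))))))
Step 3: (((((\b.(\c.b)) p) (\d.(\e.((d e) e)))) p) (\f.(\g.(\h.((f h) (g h))))))
Step 4: ((((\c.p) (\d.(\e.((d e) e)))) p) (\f.(\g.(\h.((f h) (g h))))))
Step 5: ((p p) (\f.(\g.(\h.((f h) (g h))))))

Answer: ((p p) (\f.(\g.(\h.((f h) (g h))))))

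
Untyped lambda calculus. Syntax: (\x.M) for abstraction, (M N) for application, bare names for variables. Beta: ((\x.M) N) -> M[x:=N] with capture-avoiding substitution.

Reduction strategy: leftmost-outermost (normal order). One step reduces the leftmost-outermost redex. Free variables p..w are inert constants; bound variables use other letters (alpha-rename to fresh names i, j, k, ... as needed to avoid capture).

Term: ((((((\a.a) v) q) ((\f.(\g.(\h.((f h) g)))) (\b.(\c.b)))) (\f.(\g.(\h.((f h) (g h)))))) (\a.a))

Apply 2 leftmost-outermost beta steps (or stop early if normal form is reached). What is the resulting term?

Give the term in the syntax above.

Step 0: ((((((\a.a) v) q) ((\f.(\g.(\h.((f h) g)))) (\b.(\c.b)))) (\f.(\g.(\h.((f h) (g h)))))) (\a.a))
Step 1: ((((v q) ((\f.(\g.(\h.((f h) g)))) (\b.(\c.b)))) (\f.(\g.(\h.((f h) (g h)))))) (\a.a))
Step 2: ((((v q) (\g.(\h.(((\b.(\c.b)) h) g)))) (\f.(\g.(\h.((f h) (g h)))))) (\a.a))

Answer: ((((v q) (\g.(\h.(((\b.(\c.b)) h) g)))) (\f.(\g.(\h.((f h) (g h)))))) (\a.a))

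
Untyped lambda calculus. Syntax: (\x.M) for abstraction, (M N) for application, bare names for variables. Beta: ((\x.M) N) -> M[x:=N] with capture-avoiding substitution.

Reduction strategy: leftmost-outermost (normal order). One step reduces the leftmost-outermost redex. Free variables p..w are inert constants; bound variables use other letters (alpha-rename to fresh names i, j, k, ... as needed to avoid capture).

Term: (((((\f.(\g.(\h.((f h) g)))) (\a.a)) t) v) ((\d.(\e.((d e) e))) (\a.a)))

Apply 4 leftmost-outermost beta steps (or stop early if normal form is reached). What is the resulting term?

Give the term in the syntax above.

Step 0: (((((\f.(\g.(\h.((f h) g)))) (\a.a)) t) v) ((\d.(\e.((d e) e))) (\a.a)))
Step 1: ((((\g.(\h.(((\a.a) h) g))) t) v) ((\d.(\e.((d e) e))) (\a.a)))
Step 2: (((\h.(((\a.a) h) t)) v) ((\d.(\e.((d e) e))) (\a.a)))
Step 3: ((((\a.a) v) t) ((\d.(\e.((d e) e))) (\a.a)))
Step 4: ((v t) ((\d.(\e.((d e) e))) (\a.a)))

Answer: ((v t) ((\d.(\e.((d e) e))) (\a.a)))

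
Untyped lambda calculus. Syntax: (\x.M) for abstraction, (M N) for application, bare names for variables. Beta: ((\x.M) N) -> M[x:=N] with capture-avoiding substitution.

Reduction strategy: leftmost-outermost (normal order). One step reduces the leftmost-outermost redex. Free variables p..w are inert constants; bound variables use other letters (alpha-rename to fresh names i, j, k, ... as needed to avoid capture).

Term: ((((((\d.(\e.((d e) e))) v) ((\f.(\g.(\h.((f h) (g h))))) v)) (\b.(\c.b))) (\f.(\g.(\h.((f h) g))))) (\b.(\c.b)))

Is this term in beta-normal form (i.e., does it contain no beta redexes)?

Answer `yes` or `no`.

Term: ((((((\d.(\e.((d e) e))) v) ((\f.(\g.(\h.((f h) (g h))))) v)) (\b.(\c.b))) (\f.(\g.(\h.((f h) g))))) (\b.(\c.b)))
Found 2 beta redex(es).

Answer: no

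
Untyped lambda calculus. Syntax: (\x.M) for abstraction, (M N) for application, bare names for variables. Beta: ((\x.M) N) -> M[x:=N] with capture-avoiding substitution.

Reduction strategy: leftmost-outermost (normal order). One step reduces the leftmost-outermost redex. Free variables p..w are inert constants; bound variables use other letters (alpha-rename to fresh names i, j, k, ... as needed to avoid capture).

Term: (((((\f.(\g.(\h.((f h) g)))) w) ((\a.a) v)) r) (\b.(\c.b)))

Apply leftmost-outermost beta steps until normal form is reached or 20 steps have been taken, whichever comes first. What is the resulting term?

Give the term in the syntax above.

Step 0: (((((\f.(\g.(\h.((f h) g)))) w) ((\a.a) v)) r) (\b.(\c.b)))
Step 1: ((((\g.(\h.((w h) g))) ((\a.a) v)) r) (\b.(\c.b)))
Step 2: (((\h.((w h) ((\a.a) v))) r) (\b.(\c.b)))
Step 3: (((w r) ((\a.a) v)) (\b.(\c.b)))
Step 4: (((w r) v) (\b.(\c.b)))

Answer: (((w r) v) (\b.(\c.b)))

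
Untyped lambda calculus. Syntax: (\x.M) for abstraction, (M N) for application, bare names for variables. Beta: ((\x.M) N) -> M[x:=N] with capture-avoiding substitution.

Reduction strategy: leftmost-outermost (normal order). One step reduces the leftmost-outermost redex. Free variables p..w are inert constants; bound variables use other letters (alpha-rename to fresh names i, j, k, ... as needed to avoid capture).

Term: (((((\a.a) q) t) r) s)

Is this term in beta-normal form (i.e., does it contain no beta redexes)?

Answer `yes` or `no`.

Answer: no

Derivation:
Term: (((((\a.a) q) t) r) s)
Found 1 beta redex(es).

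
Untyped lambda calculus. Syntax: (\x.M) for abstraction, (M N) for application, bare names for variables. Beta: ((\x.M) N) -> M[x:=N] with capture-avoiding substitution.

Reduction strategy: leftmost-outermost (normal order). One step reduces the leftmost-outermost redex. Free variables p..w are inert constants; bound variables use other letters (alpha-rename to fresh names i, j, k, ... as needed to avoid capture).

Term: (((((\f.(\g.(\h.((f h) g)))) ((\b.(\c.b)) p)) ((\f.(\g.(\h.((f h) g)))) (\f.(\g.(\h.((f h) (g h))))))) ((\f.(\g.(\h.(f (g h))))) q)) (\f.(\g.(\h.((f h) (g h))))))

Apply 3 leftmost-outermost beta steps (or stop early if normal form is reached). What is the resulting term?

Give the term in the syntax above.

Step 0: (((((\f.(\g.(\h.((f h) g)))) ((\b.(\c.b)) p)) ((\f.(\g.(\h.((f h) g)))) (\f.(\g.(\h.((f h) (g h))))))) ((\f.(\g.(\h.(f (g h))))) q)) (\f.(\g.(\h.((f h) (g h))))))
Step 1: ((((\g.(\h.((((\b.(\c.b)) p) h) g))) ((\f.(\g.(\h.((f h) g)))) (\f.(\g.(\h.((f h) (g h))))))) ((\f.(\g.(\h.(f (g h))))) q)) (\f.(\g.(\h.((f h) (g h))))))
Step 2: (((\h.((((\b.(\c.b)) p) h) ((\f.(\g.(\h.((f h) g)))) (\f.(\g.(\h.((f h) (g h)))))))) ((\f.(\g.(\h.(f (g h))))) q)) (\f.(\g.(\h.((f h) (g h))))))
Step 3: (((((\b.(\c.b)) p) ((\f.(\g.(\h.(f (g h))))) q)) ((\f.(\g.(\h.((f h) g)))) (\f.(\g.(\h.((f h) (g h))))))) (\f.(\g.(\h.((f h) (g h))))))

Answer: (((((\b.(\c.b)) p) ((\f.(\g.(\h.(f (g h))))) q)) ((\f.(\g.(\h.((f h) g)))) (\f.(\g.(\h.((f h) (g h))))))) (\f.(\g.(\h.((f h) (g h))))))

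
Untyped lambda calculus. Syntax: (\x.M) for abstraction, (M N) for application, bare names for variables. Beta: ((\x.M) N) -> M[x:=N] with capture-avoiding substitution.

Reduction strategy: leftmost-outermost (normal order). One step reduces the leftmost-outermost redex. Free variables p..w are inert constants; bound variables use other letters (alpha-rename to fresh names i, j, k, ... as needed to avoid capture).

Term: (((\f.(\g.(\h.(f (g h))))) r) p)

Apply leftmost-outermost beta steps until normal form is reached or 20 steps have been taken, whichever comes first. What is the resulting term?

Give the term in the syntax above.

Answer: (\h.(r (p h)))

Derivation:
Step 0: (((\f.(\g.(\h.(f (g h))))) r) p)
Step 1: ((\g.(\h.(r (g h)))) p)
Step 2: (\h.(r (p h)))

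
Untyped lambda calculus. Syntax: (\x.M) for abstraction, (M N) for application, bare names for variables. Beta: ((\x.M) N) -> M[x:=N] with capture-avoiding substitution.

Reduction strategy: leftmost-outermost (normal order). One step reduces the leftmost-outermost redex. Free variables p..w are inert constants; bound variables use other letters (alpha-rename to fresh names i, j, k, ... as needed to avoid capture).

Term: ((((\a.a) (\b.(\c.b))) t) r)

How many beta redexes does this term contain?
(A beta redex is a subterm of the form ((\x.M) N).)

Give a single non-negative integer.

Answer: 1

Derivation:
Term: ((((\a.a) (\b.(\c.b))) t) r)
  Redex: ((\a.a) (\b.(\c.b)))
Total redexes: 1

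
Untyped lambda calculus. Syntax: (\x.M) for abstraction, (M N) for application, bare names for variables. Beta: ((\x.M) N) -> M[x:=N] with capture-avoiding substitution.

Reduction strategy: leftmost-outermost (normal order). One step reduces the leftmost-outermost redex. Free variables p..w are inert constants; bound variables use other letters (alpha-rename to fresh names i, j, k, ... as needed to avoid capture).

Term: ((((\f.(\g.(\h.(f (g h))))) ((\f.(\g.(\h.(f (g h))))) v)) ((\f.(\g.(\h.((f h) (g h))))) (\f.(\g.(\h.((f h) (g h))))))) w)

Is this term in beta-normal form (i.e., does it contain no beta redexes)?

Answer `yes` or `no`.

Term: ((((\f.(\g.(\h.(f (g h))))) ((\f.(\g.(\h.(f (g h))))) v)) ((\f.(\g.(\h.((f h) (g h))))) (\f.(\g.(\h.((f h) (g h))))))) w)
Found 3 beta redex(es).

Answer: no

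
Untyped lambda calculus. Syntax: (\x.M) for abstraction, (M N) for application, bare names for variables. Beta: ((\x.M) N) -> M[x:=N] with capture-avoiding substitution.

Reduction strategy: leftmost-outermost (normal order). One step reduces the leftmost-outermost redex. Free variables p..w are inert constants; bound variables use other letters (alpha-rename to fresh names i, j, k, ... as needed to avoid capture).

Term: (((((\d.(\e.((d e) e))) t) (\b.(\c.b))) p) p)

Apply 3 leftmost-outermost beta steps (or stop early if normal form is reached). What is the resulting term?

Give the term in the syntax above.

Answer: ((((t (\b.(\c.b))) (\b.(\c.b))) p) p)

Derivation:
Step 0: (((((\d.(\e.((d e) e))) t) (\b.(\c.b))) p) p)
Step 1: ((((\e.((t e) e)) (\b.(\c.b))) p) p)
Step 2: ((((t (\b.(\c.b))) (\b.(\c.b))) p) p)
Step 3: (normal form reached)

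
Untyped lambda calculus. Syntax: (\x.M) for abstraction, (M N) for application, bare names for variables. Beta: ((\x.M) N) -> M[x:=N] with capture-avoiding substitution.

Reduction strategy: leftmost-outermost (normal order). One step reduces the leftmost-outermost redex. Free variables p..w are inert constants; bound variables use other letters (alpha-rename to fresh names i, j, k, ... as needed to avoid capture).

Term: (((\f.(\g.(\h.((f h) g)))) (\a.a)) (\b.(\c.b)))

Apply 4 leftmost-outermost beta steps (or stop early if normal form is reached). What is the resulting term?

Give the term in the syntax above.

Answer: (\h.(h (\b.(\c.b))))

Derivation:
Step 0: (((\f.(\g.(\h.((f h) g)))) (\a.a)) (\b.(\c.b)))
Step 1: ((\g.(\h.(((\a.a) h) g))) (\b.(\c.b)))
Step 2: (\h.(((\a.a) h) (\b.(\c.b))))
Step 3: (\h.(h (\b.(\c.b))))
Step 4: (normal form reached)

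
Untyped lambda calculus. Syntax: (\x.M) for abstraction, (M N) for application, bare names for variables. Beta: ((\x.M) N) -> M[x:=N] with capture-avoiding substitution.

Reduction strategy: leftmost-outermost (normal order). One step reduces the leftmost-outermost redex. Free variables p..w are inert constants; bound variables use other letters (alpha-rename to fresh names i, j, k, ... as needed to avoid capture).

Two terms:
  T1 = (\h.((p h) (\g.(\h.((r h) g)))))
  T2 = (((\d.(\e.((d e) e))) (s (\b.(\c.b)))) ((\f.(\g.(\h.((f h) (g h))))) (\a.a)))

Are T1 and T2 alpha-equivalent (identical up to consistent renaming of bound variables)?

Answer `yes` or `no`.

Term 1: (\h.((p h) (\g.(\h.((r h) g)))))
Term 2: (((\d.(\e.((d e) e))) (s (\b.(\c.b)))) ((\f.(\g.(\h.((f h) (g h))))) (\a.a)))
Alpha-equivalence: compare structure up to binder renaming.
Result: False

Answer: no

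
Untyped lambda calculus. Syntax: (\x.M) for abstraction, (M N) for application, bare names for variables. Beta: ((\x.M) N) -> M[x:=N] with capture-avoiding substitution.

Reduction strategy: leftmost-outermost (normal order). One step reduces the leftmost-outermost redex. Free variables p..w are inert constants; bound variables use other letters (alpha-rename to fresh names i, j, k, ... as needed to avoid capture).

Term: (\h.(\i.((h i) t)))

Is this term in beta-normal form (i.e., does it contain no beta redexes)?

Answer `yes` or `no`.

Term: (\h.(\i.((h i) t)))
No beta redexes found.

Answer: yes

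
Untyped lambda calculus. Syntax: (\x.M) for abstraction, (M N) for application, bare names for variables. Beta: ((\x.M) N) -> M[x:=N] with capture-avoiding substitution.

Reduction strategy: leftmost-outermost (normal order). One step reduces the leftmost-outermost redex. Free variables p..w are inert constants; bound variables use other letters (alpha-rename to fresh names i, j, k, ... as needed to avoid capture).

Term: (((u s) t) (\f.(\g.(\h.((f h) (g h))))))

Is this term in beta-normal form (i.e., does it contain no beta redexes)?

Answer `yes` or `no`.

Term: (((u s) t) (\f.(\g.(\h.((f h) (g h))))))
No beta redexes found.

Answer: yes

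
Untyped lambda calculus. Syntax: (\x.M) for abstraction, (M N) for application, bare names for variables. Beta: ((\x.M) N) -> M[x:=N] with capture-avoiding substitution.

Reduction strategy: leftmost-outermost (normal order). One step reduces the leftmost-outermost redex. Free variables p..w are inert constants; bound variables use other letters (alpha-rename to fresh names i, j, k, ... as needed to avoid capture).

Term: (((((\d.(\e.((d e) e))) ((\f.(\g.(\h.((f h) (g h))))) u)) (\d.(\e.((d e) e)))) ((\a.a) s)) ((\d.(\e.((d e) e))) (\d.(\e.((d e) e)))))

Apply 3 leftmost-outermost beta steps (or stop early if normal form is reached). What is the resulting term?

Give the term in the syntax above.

Step 0: (((((\d.(\e.((d e) e))) ((\f.(\g.(\h.((f h) (g h))))) u)) (\d.(\e.((d e) e)))) ((\a.a) s)) ((\d.(\e.((d e) e))) (\d.(\e.((d e) e)))))
Step 1: ((((\e.((((\f.(\g.(\h.((f h) (g h))))) u) e) e)) (\d.(\e.((d e) e)))) ((\a.a) s)) ((\d.(\e.((d e) e))) (\d.(\e.((d e) e)))))
Step 2: ((((((\f.(\g.(\h.((f h) (g h))))) u) (\d.(\e.((d e) e)))) (\d.(\e.((d e) e)))) ((\a.a) s)) ((\d.(\e.((d e) e))) (\d.(\e.((d e) e)))))
Step 3: (((((\g.(\h.((u h) (g h)))) (\d.(\e.((d e) e)))) (\d.(\e.((d e) e)))) ((\a.a) s)) ((\d.(\e.((d e) e))) (\d.(\e.((d e) e)))))

Answer: (((((\g.(\h.((u h) (g h)))) (\d.(\e.((d e) e)))) (\d.(\e.((d e) e)))) ((\a.a) s)) ((\d.(\e.((d e) e))) (\d.(\e.((d e) e)))))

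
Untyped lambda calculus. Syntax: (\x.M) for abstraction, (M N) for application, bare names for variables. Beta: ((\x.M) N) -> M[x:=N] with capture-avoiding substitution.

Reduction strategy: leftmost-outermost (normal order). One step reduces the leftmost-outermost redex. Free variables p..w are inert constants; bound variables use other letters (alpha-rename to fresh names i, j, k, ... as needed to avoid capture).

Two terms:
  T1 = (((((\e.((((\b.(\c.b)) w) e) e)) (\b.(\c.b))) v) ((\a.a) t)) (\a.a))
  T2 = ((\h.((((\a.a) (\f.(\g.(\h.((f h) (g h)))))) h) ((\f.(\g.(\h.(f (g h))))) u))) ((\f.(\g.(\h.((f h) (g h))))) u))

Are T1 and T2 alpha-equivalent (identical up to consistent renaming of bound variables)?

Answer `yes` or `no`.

Answer: no

Derivation:
Term 1: (((((\e.((((\b.(\c.b)) w) e) e)) (\b.(\c.b))) v) ((\a.a) t)) (\a.a))
Term 2: ((\h.((((\a.a) (\f.(\g.(\h.((f h) (g h)))))) h) ((\f.(\g.(\h.(f (g h))))) u))) ((\f.(\g.(\h.((f h) (g h))))) u))
Alpha-equivalence: compare structure up to binder renaming.
Result: False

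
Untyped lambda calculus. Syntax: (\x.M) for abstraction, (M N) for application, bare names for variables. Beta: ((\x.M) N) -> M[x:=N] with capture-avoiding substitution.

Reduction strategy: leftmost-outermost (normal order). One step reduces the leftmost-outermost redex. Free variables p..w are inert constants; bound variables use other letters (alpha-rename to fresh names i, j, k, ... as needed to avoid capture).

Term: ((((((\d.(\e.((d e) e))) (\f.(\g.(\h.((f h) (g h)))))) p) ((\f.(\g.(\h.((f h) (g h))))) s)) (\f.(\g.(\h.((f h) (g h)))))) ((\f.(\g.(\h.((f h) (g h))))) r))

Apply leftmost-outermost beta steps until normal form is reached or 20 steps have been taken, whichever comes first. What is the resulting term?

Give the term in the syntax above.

Answer: ((((p (\g.(\h.((s h) (g h))))) (p (\g.(\h.((s h) (g h)))))) (\f.(\g.(\h.((f h) (g h)))))) (\g.(\h.((r h) (g h)))))

Derivation:
Step 0: ((((((\d.(\e.((d e) e))) (\f.(\g.(\h.((f h) (g h)))))) p) ((\f.(\g.(\h.((f h) (g h))))) s)) (\f.(\g.(\h.((f h) (g h)))))) ((\f.(\g.(\h.((f h) (g h))))) r))
Step 1: (((((\e.(((\f.(\g.(\h.((f h) (g h))))) e) e)) p) ((\f.(\g.(\h.((f h) (g h))))) s)) (\f.(\g.(\h.((f h) (g h)))))) ((\f.(\g.(\h.((f h) (g h))))) r))
Step 2: ((((((\f.(\g.(\h.((f h) (g h))))) p) p) ((\f.(\g.(\h.((f h) (g h))))) s)) (\f.(\g.(\h.((f h) (g h)))))) ((\f.(\g.(\h.((f h) (g h))))) r))
Step 3: (((((\g.(\h.((p h) (g h)))) p) ((\f.(\g.(\h.((f h) (g h))))) s)) (\f.(\g.(\h.((f h) (g h)))))) ((\f.(\g.(\h.((f h) (g h))))) r))
Step 4: ((((\h.((p h) (p h))) ((\f.(\g.(\h.((f h) (g h))))) s)) (\f.(\g.(\h.((f h) (g h)))))) ((\f.(\g.(\h.((f h) (g h))))) r))
Step 5: ((((p ((\f.(\g.(\h.((f h) (g h))))) s)) (p ((\f.(\g.(\h.((f h) (g h))))) s))) (\f.(\g.(\h.((f h) (g h)))))) ((\f.(\g.(\h.((f h) (g h))))) r))
Step 6: ((((p (\g.(\h.((s h) (g h))))) (p ((\f.(\g.(\h.((f h) (g h))))) s))) (\f.(\g.(\h.((f h) (g h)))))) ((\f.(\g.(\h.((f h) (g h))))) r))
Step 7: ((((p (\g.(\h.((s h) (g h))))) (p (\g.(\h.((s h) (g h)))))) (\f.(\g.(\h.((f h) (g h)))))) ((\f.(\g.(\h.((f h) (g h))))) r))
Step 8: ((((p (\g.(\h.((s h) (g h))))) (p (\g.(\h.((s h) (g h)))))) (\f.(\g.(\h.((f h) (g h)))))) (\g.(\h.((r h) (g h)))))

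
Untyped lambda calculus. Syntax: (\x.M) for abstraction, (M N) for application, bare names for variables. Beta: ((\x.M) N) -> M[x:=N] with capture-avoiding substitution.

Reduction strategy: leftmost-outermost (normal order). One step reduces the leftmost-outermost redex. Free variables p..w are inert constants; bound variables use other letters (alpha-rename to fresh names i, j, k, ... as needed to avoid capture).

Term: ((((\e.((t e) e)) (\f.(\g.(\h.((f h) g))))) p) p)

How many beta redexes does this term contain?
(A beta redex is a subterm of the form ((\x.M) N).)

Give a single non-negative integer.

Answer: 1

Derivation:
Term: ((((\e.((t e) e)) (\f.(\g.(\h.((f h) g))))) p) p)
  Redex: ((\e.((t e) e)) (\f.(\g.(\h.((f h) g)))))
Total redexes: 1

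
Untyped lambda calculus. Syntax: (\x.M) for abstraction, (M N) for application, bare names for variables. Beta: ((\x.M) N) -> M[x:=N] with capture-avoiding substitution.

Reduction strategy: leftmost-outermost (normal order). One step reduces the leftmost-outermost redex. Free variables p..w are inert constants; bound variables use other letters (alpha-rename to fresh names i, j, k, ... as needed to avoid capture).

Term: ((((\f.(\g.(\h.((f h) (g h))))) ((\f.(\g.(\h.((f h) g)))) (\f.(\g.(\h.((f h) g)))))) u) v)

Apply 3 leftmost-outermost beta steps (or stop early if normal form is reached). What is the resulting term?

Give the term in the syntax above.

Step 0: ((((\f.(\g.(\h.((f h) (g h))))) ((\f.(\g.(\h.((f h) g)))) (\f.(\g.(\h.((f h) g)))))) u) v)
Step 1: (((\g.(\h.((((\f.(\g.(\h.((f h) g)))) (\f.(\g.(\h.((f h) g))))) h) (g h)))) u) v)
Step 2: ((\h.((((\f.(\g.(\h.((f h) g)))) (\f.(\g.(\h.((f h) g))))) h) (u h))) v)
Step 3: ((((\f.(\g.(\h.((f h) g)))) (\f.(\g.(\h.((f h) g))))) v) (u v))

Answer: ((((\f.(\g.(\h.((f h) g)))) (\f.(\g.(\h.((f h) g))))) v) (u v))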